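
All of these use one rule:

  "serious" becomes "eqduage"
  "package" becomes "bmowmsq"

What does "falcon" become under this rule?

It's a constant shift of +12 (ROT12).
On falcon: f+12=r, a+12=m, l+12=x, c+12=o, o+12=a, n+12=z.

rmxoaz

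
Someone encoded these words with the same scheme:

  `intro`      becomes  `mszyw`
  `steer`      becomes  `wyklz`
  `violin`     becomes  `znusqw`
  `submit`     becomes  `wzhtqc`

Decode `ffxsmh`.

barley

In intro: i→m is +4, n→s is +5, t→z is +6, r→y is +7 — the shift increases by 1 each position. Letter i (0-indexed) is shifted by i+4, so successive shifts are 4, 5, 6, ….
Decoding ffxsmh: f−4=b, f−5=a, x−6=r, s−7=l, m−8=e, h−9=y.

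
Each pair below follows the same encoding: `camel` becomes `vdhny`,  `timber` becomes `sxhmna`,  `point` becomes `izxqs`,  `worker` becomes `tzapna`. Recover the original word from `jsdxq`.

stain

This is an affine cipher: with a=0,…,z=25, each position x becomes (9x+3) mod 26.
Decoding jsdxq: j(9)→3·(9−3)≡18=s; s(18)→3·(18−3)≡19=t; d(3)→3·(3−3)≡0=a; x(23)→3·(23−3)≡8=i; q(16)→3·(16−3)≡13=n (all mod 26).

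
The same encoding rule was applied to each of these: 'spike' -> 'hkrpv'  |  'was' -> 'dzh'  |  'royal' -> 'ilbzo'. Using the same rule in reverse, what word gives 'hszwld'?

Each pair mirrors across the alphabet (s↔h, p↔k, i↔r): positions sum to 25. Letters are reflected about the middle of the alphabet (position → 25−position): Atbash.
Undoing it on hszwld: h↔s, s↔h, z↔a, w↔d, l↔o, d↔w.

shadow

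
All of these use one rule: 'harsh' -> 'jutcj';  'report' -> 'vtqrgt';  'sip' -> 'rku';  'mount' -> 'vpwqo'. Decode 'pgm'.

ken

The output letters match the input read backwards, each shifted +2: harsh reversed is hsrah. Two steps: reverse the string, then apply a Caesar shift of +2.
Reversing it on pgm: shift back: p−2=n, g−2=e, m−2=k → nek; then reverse → ken.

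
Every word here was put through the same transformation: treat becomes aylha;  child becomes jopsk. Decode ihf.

Compare letters: t→a is +7, r→y is +7, e→l is +7 — a constant shift. Each letter is shifted forward by 7 in the alphabet (a Caesar shift of +7).
Undoing it on ihf: i−7=b, h−7=a, f−7=y.

bay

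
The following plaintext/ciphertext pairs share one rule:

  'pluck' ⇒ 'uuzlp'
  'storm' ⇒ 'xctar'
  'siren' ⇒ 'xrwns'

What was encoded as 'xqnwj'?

Shifts by position in pluck: pos 0: p→u (+5), pos 1: l→u (+9), pos 2: u→z (+5), pos 3: c→l (+9) — repeating every 2. The shifts repeat in a cycle of length 2: positions 0,1,… shift by +5, +9, then the pattern repeats.
Decoding xqnwj: x−5=s, q−9=h, n−5=i, w−9=n, j−5=e.

shine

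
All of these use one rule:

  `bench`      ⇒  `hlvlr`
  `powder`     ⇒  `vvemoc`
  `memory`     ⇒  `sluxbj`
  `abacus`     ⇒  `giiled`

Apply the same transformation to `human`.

nbujx

In bench: b→h is +6, e→l is +7, n→v is +8, c→l is +9 — the shift increases by 1 each position. The shift increases by 1 at each position, starting from +6: 6, 7, 8, ….
For human: h+6=n, u+7=b, m+8=u, a+9=j, n+10=x.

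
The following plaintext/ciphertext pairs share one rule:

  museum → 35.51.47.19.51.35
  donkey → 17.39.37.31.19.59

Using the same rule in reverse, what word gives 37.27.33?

The formula is n = 2×(alphabet index, a=1) + 9.
Undoing it on 37.27.33: 37→(37−9)÷2=14=n, 27→(27−9)÷2=9=i, 33→(33−9)÷2=12=l.

nil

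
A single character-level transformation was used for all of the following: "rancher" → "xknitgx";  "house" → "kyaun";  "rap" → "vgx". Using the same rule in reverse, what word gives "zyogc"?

waist

The output letters match the input read backwards, each shifted +6: rancher reversed is rehcnar. The word is reversed, then every letter is shifted forward by 6.
Reversing it on zyogc: shift back: z−6=t, y−6=s, o−6=i, g−6=a, c−6=w → tsiaw; then reverse → waist.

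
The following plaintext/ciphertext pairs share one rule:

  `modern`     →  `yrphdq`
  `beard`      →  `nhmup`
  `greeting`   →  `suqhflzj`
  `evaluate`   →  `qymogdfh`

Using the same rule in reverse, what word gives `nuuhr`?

brief

The shifts repeat in a cycle of length 2: positions 0,1,… shift by +12, +3, then the pattern repeats.
Reversing it on nuuhr: n−12=b, u−3=r, u−12=i, h−3=e, r−12=f.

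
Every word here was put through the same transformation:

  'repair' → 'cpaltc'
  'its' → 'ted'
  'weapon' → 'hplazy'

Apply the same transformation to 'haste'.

Compare letters: r→c is +11, e→p is +11, p→a is +11 — a constant shift. Every letter moves 11 places later in the alphabet, wrapping around z→a.
On haste: h+11=s, a+11=l, s+11=d, t+11=e, e+11=p.

sldep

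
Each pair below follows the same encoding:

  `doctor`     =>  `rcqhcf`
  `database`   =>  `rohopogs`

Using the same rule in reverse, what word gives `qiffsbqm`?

Each letter is shifted forward by 14 in the alphabet (a Caesar shift of +14).
Reversing it on qiffsbqm: q−14=c, i−14=u, f−14=r, f−14=r, s−14=e, b−14=n, q−14=c, m−14=y.

currency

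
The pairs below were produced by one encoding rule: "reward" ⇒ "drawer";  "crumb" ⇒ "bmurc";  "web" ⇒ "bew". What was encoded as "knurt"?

It's just the letters in reverse order.
Undoing it on knurt: then reverse → trunk.

trunk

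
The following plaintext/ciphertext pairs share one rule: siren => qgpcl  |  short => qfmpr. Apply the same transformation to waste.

uyqrc

Compare letters: s→q is +24, i→g is +24, r→p is +24 — a constant shift. Every letter moves 24 places later in the alphabet, wrapping around z→a.
On waste: w+24=u, a+24=y, s+24=q, t+24=r, e+24=c.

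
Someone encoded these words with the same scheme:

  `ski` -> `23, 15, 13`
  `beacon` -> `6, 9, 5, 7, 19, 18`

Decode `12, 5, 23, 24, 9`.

s is letter #19 and maps to 23: an offset of 4. The number is (letter's place in the alphabet, a=1) + 4.
Undoing it on 12, 5, 23, 24, 9: 12→(12−4)÷1=8=h, 5→(5−4)÷1=1=a, 23→(23−4)÷1=19=s, 24→(24−4)÷1=20=t, 9→(9−4)÷1=5=e.

haste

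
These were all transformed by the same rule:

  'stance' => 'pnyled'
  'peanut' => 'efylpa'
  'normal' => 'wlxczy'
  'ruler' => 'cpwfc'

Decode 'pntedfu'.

justice

The output letters match the input read backwards, each shifted +11: stance reversed is ecnats. The word is reversed, then every letter is shifted forward by 11.
Undoing it on pntedfu: shift back: p−11=e, n−11=c, t−11=i, e−11=t, d−11=s, f−11=u, u−11=j → ecitsuj; then reverse → justice.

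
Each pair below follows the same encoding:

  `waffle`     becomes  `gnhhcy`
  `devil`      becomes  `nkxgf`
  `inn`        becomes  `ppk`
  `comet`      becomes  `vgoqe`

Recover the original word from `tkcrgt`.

repair

The output letters match the input read backwards, each shifted +2: waffle reversed is elffaw. Read the word backwards and shift each letter +2.
Undoing it on tkcrgt: shift back: t−2=r, k−2=i, c−2=a, r−2=p, g−2=e, t−2=r → riaper; then reverse → repair.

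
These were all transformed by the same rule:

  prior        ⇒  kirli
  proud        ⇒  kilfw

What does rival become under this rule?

irezo

Each pair mirrors across the alphabet (p↔k, r↔i, i↔r): positions sum to 25. Each letter is replaced by its mirror in the alphabet: a↔z, b↔y, c↔x, and so on (the Atbash cipher).
For rival: r↔i, i↔r, v↔e, a↔z, l↔o.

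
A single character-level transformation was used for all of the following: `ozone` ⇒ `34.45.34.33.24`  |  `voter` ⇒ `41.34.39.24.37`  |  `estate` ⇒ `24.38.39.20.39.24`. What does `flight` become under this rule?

25.31.28.26.27.39

Letters become their 1-based position plus 19 (so a→20, b→21, …).
On flight: f=6→25, l=12→31, i=9→28, g=7→26, h=8→27, t=20→39.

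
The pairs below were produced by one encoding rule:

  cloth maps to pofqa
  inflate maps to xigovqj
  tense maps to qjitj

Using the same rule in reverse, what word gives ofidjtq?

longest

c(2)→p(15) and l(11)→o(14) fit y≡23x+21 (mod 26); the inverse of 23 mod 26 is 17. Treating letters as 0–25, the rule is x ↦ 23x + 21 (mod 26).
Undoing it on ofidjtq: o(14)→17·(14−21)≡11=l; f(5)→17·(5−21)≡14=o; i(8)→17·(8−21)≡13=n; d(3)→17·(3−21)≡6=g; j(9)→17·(9−21)≡4=e; t(19)→17·(19−21)≡18=s; q(16)→17·(16−21)≡19=t (all mod 26).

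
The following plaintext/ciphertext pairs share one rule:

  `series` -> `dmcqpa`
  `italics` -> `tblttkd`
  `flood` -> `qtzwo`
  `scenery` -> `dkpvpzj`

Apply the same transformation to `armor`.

lzxwc

Shifts by position in series: pos 0: s→d (+11), pos 1: e→m (+8), pos 2: r→c (+11), pos 3: i→q (+8) — repeating every 2. The shifts repeat in a cycle of length 2: positions 0,1,… shift by +11, +8, then the pattern repeats.
For armor: a+11=l, r+8=z, m+11=x, o+8=w, r+11=c.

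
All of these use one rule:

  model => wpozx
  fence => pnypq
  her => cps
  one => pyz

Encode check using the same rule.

vnpsn

The word is reversed, then every letter is shifted forward by 11.
On check: reverse → kcehc; then shift: k+11=v, c+11=n, e+11=p, h+11=s, c+11=n.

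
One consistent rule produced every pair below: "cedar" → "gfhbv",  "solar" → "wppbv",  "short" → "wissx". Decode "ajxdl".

witch

Shifts by position in cedar: pos 0: c→g (+4), pos 1: e→f (+1), pos 2: d→h (+4), pos 3: a→b (+1) — repeating every 2. A repeating key of period 2 is used — shifts +4, +1 over and over.
Decoding ajxdl: a−4=w, j−1=i, x−4=t, d−1=c, l−4=h.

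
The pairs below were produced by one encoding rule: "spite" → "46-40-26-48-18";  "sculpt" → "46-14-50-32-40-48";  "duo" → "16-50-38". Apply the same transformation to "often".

38-20-48-18-36

s(#19)→46 and p(#16)→40: differences scale by 2, so n = 2·pos + 8. With a=1..z=26, the number is 2·pos + 8.
On often: o=15→38, f=6→20, t=20→48, e=5→18, n=14→36.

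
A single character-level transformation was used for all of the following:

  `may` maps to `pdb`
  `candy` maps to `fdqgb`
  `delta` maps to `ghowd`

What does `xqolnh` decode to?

Compare letters: m→p is +3, a→d is +3, y→b is +3 — a constant shift. Each letter is shifted forward by 3 in the alphabet (a Caesar shift of +3).
Undoing it on xqolnh: x−3=u, q−3=n, o−3=l, l−3=i, n−3=k, h−3=e.

unlike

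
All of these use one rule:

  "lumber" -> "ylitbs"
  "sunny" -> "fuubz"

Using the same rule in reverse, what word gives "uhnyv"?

organ

The output letters match the input read backwards, each shifted +7: lumber reversed is rebmul. Two steps: reverse the string, then apply a Caesar shift of +7.
Reversing it on uhnyv: shift back: u−7=n, h−7=a, n−7=g, y−7=r, v−7=o → nagro; then reverse → organ.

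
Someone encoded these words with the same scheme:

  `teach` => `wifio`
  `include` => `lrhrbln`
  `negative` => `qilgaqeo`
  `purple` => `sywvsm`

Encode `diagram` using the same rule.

In teach: t→w is +3, e→i is +4, a→f is +5, c→i is +6 — the shift increases by 1 each position. The shift increases by 1 at each position, starting from +3: 3, 4, 5, ….
For diagram: d+3=g, i+4=m, a+5=f, g+6=m, r+7=y, a+8=i, m+9=v.

gmfmyiv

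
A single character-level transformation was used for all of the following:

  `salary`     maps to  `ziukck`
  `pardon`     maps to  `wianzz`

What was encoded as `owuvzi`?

hollow

Letter i (0-indexed) is shifted by i+7, so successive shifts are 7, 8, 9, ….
Reversing it on owuvzi: o−7=h, w−8=o, u−9=l, v−10=l, z−11=o, i−12=w.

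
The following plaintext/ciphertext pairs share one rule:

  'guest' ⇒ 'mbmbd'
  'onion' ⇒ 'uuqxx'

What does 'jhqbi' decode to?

In guest: g→m is +6, u→b is +7, e→m is +8, s→b is +9 — the shift increases by 1 each position. The shift increases by 1 at each position, starting from +6: 6, 7, 8, ….
Reversing it on jhqbi: j−6=d, h−7=a, q−8=i, b−9=s, i−10=y.

daisy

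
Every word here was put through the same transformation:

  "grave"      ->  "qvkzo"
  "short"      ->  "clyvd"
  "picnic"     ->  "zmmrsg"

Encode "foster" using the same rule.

pscxov

Shifts by position in grave: pos 0: g→q (+10), pos 1: r→v (+4), pos 2: a→k (+10), pos 3: v→z (+4) — repeating every 2. It's a Vigenère-style cipher with numeric key [10,4]: position i shifts by key[i mod 2].
Applying it to foster: f+10=p, o+4=s, s+10=c, t+4=x, e+10=o, r+4=v.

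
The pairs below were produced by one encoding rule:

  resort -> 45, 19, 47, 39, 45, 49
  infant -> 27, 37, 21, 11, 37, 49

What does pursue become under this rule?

r(#18)→45 and e(#5)→19: differences scale by 2, so n = 2·pos + 9. With a=1..z=26, the number is 2·pos + 9.
For pursue: p=16→41, u=21→51, r=18→45, s=19→47, u=21→51, e=5→19.

41, 51, 45, 47, 51, 19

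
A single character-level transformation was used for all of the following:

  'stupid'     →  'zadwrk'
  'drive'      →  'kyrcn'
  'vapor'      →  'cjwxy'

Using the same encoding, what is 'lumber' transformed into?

sdtiny

The shift depends on letter class: consonant s→z is +7, but vowel u→d is +9. Two shifts are in play — +9 for a/e/i/o/u, +7 for every other letter.
Applying it to lumber: l(cons)+7=s, u(vowel)+9=d, m(cons)+7=t, b(cons)+7=i, e(vowel)+9=n, r(cons)+7=y.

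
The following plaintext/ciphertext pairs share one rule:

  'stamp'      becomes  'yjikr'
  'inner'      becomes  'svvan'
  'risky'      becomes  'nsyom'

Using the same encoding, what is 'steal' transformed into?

yjaiz

s(18)→y(24) and t(19)→j(9) fit y≡11x+8 (mod 26); the inverse of 11 mod 26 is 19. Treating letters as 0–25, the rule is x ↦ 11x + 8 (mod 26).
Applying it to steal: s(18)→11·18+8≡24=y; t(19)→11·19+8≡9=j; e(4)→11·4+8≡0=a; a(0)→11·0+8≡8=i; l(11)→11·11+8≡25=z (all mod 26).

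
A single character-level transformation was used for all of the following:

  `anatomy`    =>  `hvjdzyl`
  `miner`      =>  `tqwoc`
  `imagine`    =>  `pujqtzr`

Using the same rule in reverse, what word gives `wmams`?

The shift increases by 1 at each position, starting from +7: 7, 8, 9, ….
Reversing it on wmams: w−7=p, m−8=e, a−9=r, m−10=c, s−11=h.

perch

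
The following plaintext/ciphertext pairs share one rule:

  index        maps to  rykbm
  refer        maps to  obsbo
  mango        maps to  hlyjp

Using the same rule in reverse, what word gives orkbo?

i(8)→r(17) and n(13)→y(24) fit y≡17x+11 (mod 26); the inverse of 17 mod 26 is 23. Treating letters as 0–25, the rule is x ↦ 17x + 11 (mod 26).
Undoing it on orkbo: o(14)→23·(14−11)≡17=r; r(17)→23·(17−11)≡8=i; k(10)→23·(10−11)≡3=d; b(1)→23·(1−11)≡4=e; o(14)→23·(14−11)≡17=r (all mod 26).

rider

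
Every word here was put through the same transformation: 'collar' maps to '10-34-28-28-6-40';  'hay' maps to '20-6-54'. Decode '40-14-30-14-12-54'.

remedy

c(#3)→10 and o(#15)→34: differences scale by 2, so n = 2·pos + 4. The formula is n = 2×(alphabet index, a=1) + 4.
Undoing it on 40-14-30-14-12-54: 40→(40−4)÷2=18=r, 14→(14−4)÷2=5=e, 30→(30−4)÷2=13=m, 14→(14−4)÷2=5=e, 12→(12−4)÷2=4=d, 54→(54−4)÷2=25=y.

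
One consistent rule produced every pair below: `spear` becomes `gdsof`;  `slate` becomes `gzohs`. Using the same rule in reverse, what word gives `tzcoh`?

float

Compare letters: s→g is +14, p→d is +14, e→s is +14 — a constant shift. It's a constant shift of +14 (ROT14).
Decoding tzcoh: t−14=f, z−14=l, c−14=o, o−14=a, h−14=t.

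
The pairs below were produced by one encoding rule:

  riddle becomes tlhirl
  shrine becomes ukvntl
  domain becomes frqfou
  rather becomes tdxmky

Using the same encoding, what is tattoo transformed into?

In riddle: r→t is +2, i→l is +3, d→h is +4, d→i is +5 — the shift increases by 1 each position. Letter i (0-indexed) is shifted by i+2, so successive shifts are 2, 3, 4, ….
Applying it to tattoo: t+2=v, a+3=d, t+4=x, t+5=y, o+6=u, o+7=v.

vdxyuv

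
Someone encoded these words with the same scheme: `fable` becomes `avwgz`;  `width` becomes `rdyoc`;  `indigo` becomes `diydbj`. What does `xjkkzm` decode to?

Compare letters: f→a is +21, a→v is +21, b→w is +21 — a constant shift. Each letter is shifted forward by 21 in the alphabet (a Caesar shift of +21).
Decoding xjkkzm: x−21=c, j−21=o, k−21=p, k−21=p, z−21=e, m−21=r.

copper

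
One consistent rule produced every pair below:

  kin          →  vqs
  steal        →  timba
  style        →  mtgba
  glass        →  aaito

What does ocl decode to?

The output letters match the input read backwards, each shifted +8: kin reversed is nik. The word is reversed, then every letter is shifted forward by 8.
Decoding ocl: shift back: o−8=g, c−8=u, l−8=d → gud; then reverse → dug.

dug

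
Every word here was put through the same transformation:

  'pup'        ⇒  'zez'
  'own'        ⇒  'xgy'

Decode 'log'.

The output letters match the input read backwards, each shifted +10: pup reversed is pup. Read the word backwards and shift each letter +10.
Undoing it on log: shift back: l−10=b, o−10=e, g−10=w → bew; then reverse → web.

web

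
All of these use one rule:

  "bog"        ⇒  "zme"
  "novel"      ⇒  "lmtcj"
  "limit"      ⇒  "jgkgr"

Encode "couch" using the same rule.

amsaf

It's a constant shift of +24 (ROT24).
On couch: c+24=a, o+24=m, u+24=s, c+24=a, h+24=f.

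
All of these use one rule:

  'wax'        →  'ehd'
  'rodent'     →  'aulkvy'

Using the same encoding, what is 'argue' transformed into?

lbnyh

The output letters match the input read backwards, each shifted +7: wax reversed is xaw. The word is reversed, then every letter is shifted forward by 7.
Applying it to argue: reverse → eugra; then shift: e+7=l, u+7=b, g+7=n, r+7=y, a+7=h.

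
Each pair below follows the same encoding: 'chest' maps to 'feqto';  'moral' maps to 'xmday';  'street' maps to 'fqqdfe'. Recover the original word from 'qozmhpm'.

advance

The output letters match the input read backwards, each shifted +12: chest reversed is tsehc. The word is reversed, then every letter is shifted forward by 12.
Decoding qozmhpm: shift back: q−12=e, o−12=c, z−12=n, m−12=a, h−12=v, p−12=d, m−12=a → ecnavda; then reverse → advance.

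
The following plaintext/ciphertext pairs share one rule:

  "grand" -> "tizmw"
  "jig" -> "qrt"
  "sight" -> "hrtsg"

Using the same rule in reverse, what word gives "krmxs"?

Each pair mirrors across the alphabet (g↔t, r↔i, a↔z): positions sum to 25. Each letter is replaced by its mirror in the alphabet: a↔z, b↔y, c↔x, and so on (the Atbash cipher).
Decoding krmxs: k↔p, r↔i, m↔n, x↔c, s↔h.

pinch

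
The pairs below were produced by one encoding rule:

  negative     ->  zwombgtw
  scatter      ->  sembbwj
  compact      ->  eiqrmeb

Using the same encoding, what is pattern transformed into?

n(13)→z(25) and e(4)→w(22) fit y≡9x+12 (mod 26); the inverse of 9 mod 26 is 3. Treating letters as 0–25, the rule is x ↦ 9x + 12 (mod 26).
On pattern: p(15)→9·15+12≡17=r; a(0)→9·0+12≡12=m; t(19)→9·19+12≡1=b; t(19)→9·19+12≡1=b; e(4)→9·4+12≡22=w; r(17)→9·17+12≡9=j; n(13)→9·13+12≡25=z (all mod 26).

rmbbwjz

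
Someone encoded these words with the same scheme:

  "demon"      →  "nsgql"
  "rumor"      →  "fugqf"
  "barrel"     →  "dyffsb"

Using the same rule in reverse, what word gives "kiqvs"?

scope

d(3)→n(13) and e(4)→s(18) fit y≡5x+24 (mod 26); the inverse of 5 mod 26 is 21. Treating letters as 0–25, the rule is x ↦ 5x + 24 (mod 26).
Decoding kiqvs: k(10)→21·(10−24)≡18=s; i(8)→21·(8−24)≡2=c; q(16)→21·(16−24)≡14=o; v(21)→21·(21−24)≡15=p; s(18)→21·(18−24)≡4=e (all mod 26).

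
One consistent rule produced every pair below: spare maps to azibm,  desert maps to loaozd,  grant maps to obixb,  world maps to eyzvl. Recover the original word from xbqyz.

prior

The shifts repeat in a cycle of length 2: positions 0,1,… shift by +8, +10, then the pattern repeats.
Reversing it on xbqyz: x−8=p, b−10=r, q−8=i, y−10=o, z−8=r.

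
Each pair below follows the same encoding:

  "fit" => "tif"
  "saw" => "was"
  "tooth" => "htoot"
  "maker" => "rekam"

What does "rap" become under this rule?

The output letters match the input read backwards: fit reversed is tif. The word is simply reversed.
For rap: reverse → par.

par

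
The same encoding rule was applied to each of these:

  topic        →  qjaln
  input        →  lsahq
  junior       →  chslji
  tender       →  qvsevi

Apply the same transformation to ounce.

t(19)→q(16) and o(14)→j(9) fit y≡17x+5 (mod 26); the inverse of 17 mod 26 is 23. Each letter's alphabet position (a=0..z=25) is mapped through 17·x+5 mod 26 — an affine cipher.
For ounce: o(14)→17·14+5≡9=j; u(20)→17·20+5≡7=h; n(13)→17·13+5≡18=s; c(2)→17·2+5≡13=n; e(4)→17·4+5≡21=v (all mod 26).

jhsnv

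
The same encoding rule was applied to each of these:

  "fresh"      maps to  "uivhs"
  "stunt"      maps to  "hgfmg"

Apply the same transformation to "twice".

Each pair mirrors across the alphabet (f↔u, r↔i, e↔v): positions sum to 25. This is the alphabet-reversal cipher (Atbash): a becomes z, b becomes y, etc.
On twice: t↔g, w↔d, i↔r, c↔x, e↔v.

gdrxv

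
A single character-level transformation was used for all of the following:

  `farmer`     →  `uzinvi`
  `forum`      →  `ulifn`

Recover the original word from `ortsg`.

light

Each pair mirrors across the alphabet (f↔u, a↔z, r↔i): positions sum to 25. Letters are reflected about the middle of the alphabet (position → 25−position): Atbash.
Decoding ortsg: o↔l, r↔i, t↔g, s↔h, g↔t.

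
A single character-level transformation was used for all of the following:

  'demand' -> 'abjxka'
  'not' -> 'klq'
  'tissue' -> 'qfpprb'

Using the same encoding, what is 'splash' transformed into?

pmixpe

This is a Caesar cipher with shift 23.
For splash: s+23=p, p+23=m, l+23=i, a+23=x, s+23=p, h+23=e.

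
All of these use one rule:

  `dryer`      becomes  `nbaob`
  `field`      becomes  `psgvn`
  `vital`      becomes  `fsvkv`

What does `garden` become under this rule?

qktnop

Shifts by position in dryer: pos 0: d→n (+10), pos 1: r→b (+10), pos 2: y→a (+2), pos 3: e→o (+10), pos 4: r→b (+10) — repeating every 3. It's a Vigenère-style cipher with numeric key [10,10,2]: position i shifts by key[i mod 3].
For garden: g+10=q, a+10=k, r+2=t, d+10=n, e+10=o, n+2=p.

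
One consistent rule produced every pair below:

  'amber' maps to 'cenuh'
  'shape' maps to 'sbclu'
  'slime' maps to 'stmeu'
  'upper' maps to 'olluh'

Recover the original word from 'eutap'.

melon

a(0)→c(2) and m(12)→e(4) fit y≡11x+2 (mod 26); the inverse of 11 mod 26 is 19. Each letter's alphabet position (a=0..z=25) is mapped through 11·x+2 mod 26 — an affine cipher.
Decoding eutap: e(4)→19·(4−2)≡12=m; u(20)→19·(20−2)≡4=e; t(19)→19·(19−2)≡11=l; a(0)→19·(0−2)≡14=o; p(15)→19·(15−2)≡13=n (all mod 26).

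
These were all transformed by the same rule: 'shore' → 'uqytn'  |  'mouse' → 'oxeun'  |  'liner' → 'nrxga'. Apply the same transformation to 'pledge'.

ruofpo

A repeating key of period 3 is used — shifts +2, +9, +10 over and over.
Applying it to pledge: p+2=r, l+9=u, e+10=o, d+2=f, g+9=p, e+10=o.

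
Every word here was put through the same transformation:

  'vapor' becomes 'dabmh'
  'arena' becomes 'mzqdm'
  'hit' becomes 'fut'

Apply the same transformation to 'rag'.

The output letters match the input read backwards, each shifted +12: vapor reversed is ropav. The word is reversed, then every letter is shifted forward by 12.
Applying it to rag: reverse → gar; then shift: g+12=s, a+12=m, r+12=d.

smd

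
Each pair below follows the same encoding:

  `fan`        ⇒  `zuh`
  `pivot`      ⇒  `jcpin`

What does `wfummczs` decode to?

It's a constant shift of +20 (ROT20).
Reversing it on wfummczs: w−20=c, f−20=l, u−20=a, m−20=s, m−20=s, c−20=i, z−20=f, s−20=y.

classify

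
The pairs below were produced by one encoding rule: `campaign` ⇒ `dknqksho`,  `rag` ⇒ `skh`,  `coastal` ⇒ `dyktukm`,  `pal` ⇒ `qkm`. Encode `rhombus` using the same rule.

siyncet

The shift depends on letter class: consonant c→d is +1, but vowel a→k is +10. Vowels shift forward by 10 and consonants shift forward by 1.
For rhombus: r(cons)+1=s, h(cons)+1=i, o(vowel)+10=y, m(cons)+1=n, b(cons)+1=c, u(vowel)+10=e, s(cons)+1=t.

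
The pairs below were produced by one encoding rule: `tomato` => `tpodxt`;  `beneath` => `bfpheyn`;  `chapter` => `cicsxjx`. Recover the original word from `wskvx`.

In tomato: t→t is +0, o→p is +1, m→o is +2, a→d is +3 — the shift increases by 1 each position. The shift increases by 1 at each position, starting from +0: 0, 1, 2, ….
Decoding wskvx: w−0=w, s−1=r, k−2=i, v−3=s, x−4=t.

wrist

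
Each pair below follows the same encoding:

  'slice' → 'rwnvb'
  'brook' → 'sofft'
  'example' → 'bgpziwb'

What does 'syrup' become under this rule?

rjoxi

s(18)→r(17) and l(11)→w(22) fit y≡3x+15 (mod 26); the inverse of 3 mod 26 is 9. Treating letters as 0–25, the rule is x ↦ 3x + 15 (mod 26).
For syrup: s(18)→3·18+15≡17=r; y(24)→3·24+15≡9=j; r(17)→3·17+15≡14=o; u(20)→3·20+15≡23=x; p(15)→3·15+15≡8=i (all mod 26).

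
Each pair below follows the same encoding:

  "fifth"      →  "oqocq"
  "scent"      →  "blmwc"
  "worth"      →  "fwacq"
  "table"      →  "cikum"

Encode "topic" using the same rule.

cwyql

The shift depends on letter class: consonant f→o is +9, but vowel i→q is +8. Vowels shift forward by 8 and consonants shift forward by 9.
On topic: t(cons)+9=c, o(vowel)+8=w, p(cons)+9=y, i(vowel)+8=q, c(cons)+9=l.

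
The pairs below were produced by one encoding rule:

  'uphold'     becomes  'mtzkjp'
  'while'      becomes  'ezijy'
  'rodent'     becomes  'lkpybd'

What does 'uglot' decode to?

u(20)→m(12) and p(15)→t(19) fit y≡9x+14 (mod 26); the inverse of 9 mod 26 is 3. Treating letters as 0–25, the rule is x ↦ 9x + 14 (mod 26).
Undoing it on uglot: u(20)→3·(20−14)≡18=s; g(6)→3·(6−14)≡2=c; l(11)→3·(11−14)≡17=r; o(14)→3·(14−14)≡0=a; t(19)→3·(19−14)≡15=p (all mod 26).

scrap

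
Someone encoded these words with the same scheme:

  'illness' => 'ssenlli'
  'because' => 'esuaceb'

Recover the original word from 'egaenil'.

It's just the letters in reverse order.
Reversing it on egaenil: then reverse → lineage.

lineage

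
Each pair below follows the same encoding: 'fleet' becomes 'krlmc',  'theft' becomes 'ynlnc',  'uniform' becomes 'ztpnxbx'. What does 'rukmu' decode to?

In fleet: f→k is +5, l→r is +6, e→l is +7, e→m is +8 — the shift increases by 1 each position. Each letter shifts forward by (position + 5), i.e. 5, 6, 7, … — the shift grows by one for each successive letter.
Reversing it on rukmu: r−5=m, u−6=o, k−7=d, m−8=e, u−9=l.

model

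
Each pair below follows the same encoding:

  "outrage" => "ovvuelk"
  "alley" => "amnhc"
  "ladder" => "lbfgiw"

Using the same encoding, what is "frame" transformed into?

fscpi

In outrage: o→o is +0, u→v is +1, t→v is +2, r→u is +3 — the shift increases by 1 each position. The shift increases by 1 at each position, starting from +0: 0, 1, 2, ….
On frame: f+0=f, r+1=s, a+2=c, m+3=p, e+4=i.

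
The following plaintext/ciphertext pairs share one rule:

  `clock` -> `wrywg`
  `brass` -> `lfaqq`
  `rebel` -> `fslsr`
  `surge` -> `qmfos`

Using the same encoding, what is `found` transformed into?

c(2)→w(22) and l(11)→r(17) fit y≡11x+0 (mod 26); the inverse of 11 mod 26 is 19. Treating letters as 0–25, the rule is x ↦ 11x + 0 (mod 26).
For found: f(5)→11·5+0≡3=d; o(14)→11·14+0≡24=y; u(20)→11·20+0≡12=m; n(13)→11·13+0≡13=n; d(3)→11·3+0≡7=h (all mod 26).

dymnh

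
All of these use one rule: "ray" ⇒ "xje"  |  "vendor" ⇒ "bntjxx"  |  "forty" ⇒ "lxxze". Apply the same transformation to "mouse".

Two shifts are in play — +9 for a/e/i/o/u, +6 for every other letter.
On mouse: m(cons)+6=s, o(vowel)+9=x, u(vowel)+9=d, s(cons)+6=y, e(vowel)+9=n.

sxdyn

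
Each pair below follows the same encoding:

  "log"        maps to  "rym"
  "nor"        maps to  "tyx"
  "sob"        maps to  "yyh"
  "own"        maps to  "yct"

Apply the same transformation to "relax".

The shift depends on letter class: consonant l→r is +6, but vowel o→y is +10. Vowels shift forward by 10 and consonants shift forward by 6.
On relax: r(cons)+6=x, e(vowel)+10=o, l(cons)+6=r, a(vowel)+10=k, x(cons)+6=d.

xorkd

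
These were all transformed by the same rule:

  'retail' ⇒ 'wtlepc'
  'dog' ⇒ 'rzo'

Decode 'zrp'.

The output letters match the input read backwards, each shifted +11: retail reversed is liater. Two steps: reverse the string, then apply a Caesar shift of +11.
Decoding zrp: shift back: z−11=o, r−11=g, p−11=e → oge; then reverse → ego.

ego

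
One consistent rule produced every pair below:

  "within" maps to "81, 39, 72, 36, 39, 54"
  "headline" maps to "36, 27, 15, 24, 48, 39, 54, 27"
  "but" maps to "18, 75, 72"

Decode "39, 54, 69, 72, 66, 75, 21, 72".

instruct

w(#23)→81 and i(#9)→39: differences scale by 3, so n = 3·pos + 12. Each letter becomes 3×(its alphabet position, a=1..z=26) + 12.
Undoing it on 39, 54, 69, 72, 66, 75, 21, 72: 39→(39−12)÷3=9=i, 54→(54−12)÷3=14=n, 69→(69−12)÷3=19=s, 72→(72−12)÷3=20=t, 66→(66−12)÷3=18=r, 75→(75−12)÷3=21=u, 21→(21−12)÷3=3=c, 72→(72−12)÷3=20=t.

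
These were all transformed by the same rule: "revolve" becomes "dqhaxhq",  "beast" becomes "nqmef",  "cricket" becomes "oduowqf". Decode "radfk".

forty

Compare letters: r→d is +12, e→q is +12, v→h is +12 — a constant shift. Each letter is shifted forward by 12 in the alphabet (a Caesar shift of +12).
Decoding radfk: r−12=f, a−12=o, d−12=r, f−12=t, k−12=y.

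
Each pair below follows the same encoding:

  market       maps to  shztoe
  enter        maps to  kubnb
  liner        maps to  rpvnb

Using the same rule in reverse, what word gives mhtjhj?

galaxy

In market: m→s is +6, a→h is +7, r→z is +8, k→t is +9 — the shift increases by 1 each position. Each letter shifts forward by (position + 6), i.e. 6, 7, 8, … — the shift grows by one for each successive letter.
Decoding mhtjhj: m−6=g, h−7=a, t−8=l, j−9=a, h−10=x, j−11=y.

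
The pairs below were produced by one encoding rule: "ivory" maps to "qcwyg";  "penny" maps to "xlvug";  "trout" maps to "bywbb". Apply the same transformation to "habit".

phjpb

Shifts by position in ivory: pos 0: i→q (+8), pos 1: v→c (+7), pos 2: o→w (+8), pos 3: r→y (+7) — repeating every 2. It's a Vigenère-style cipher with numeric key [8,7]: position i shifts by key[i mod 2].
For habit: h+8=p, a+7=h, b+8=j, i+7=p, t+8=b.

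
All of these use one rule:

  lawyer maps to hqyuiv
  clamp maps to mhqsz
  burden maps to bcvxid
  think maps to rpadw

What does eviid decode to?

green

l(11)→h(7) and a(0)→q(16) fit y≡11x+16 (mod 26); the inverse of 11 mod 26 is 19. Treating letters as 0–25, the rule is x ↦ 11x + 16 (mod 26).
Decoding eviid: e(4)→19·(4−16)≡6=g; v(21)→19·(21−16)≡17=r; i(8)→19·(8−16)≡4=e; i(8)→19·(8−16)≡4=e; d(3)→19·(3−16)≡13=n (all mod 26).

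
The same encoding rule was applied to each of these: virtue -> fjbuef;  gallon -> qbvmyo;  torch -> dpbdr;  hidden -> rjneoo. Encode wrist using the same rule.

Shifts by position in virtue: pos 0: v→f (+10), pos 1: i→j (+1), pos 2: r→b (+10), pos 3: t→u (+1) — repeating every 2. It's a Vigenère-style cipher with numeric key [10,1]: position i shifts by key[i mod 2].
For wrist: w+10=g, r+1=s, i+10=s, s+1=t, t+10=d.

gsstd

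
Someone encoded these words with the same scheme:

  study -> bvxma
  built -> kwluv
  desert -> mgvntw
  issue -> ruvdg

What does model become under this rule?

The shifts repeat in a cycle of length 3: positions 0,1,… shift by +9, +2, +3, then the pattern repeats.
Applying it to model: m+9=v, o+2=q, d+3=g, e+9=n, l+2=n.

vqgnn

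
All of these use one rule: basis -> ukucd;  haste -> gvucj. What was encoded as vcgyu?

sweat

The output letters match the input read backwards, each shifted +2: basis reversed is sisab. Read the word backwards and shift each letter +2.
Reversing it on vcgyu: shift back: v−2=t, c−2=a, g−2=e, y−2=w, u−2=s → taews; then reverse → sweat.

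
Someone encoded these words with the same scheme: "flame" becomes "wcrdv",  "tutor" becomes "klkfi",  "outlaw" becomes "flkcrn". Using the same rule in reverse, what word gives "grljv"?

pause

Compare letters: f→w is +17, l→c is +17, a→r is +17 — a constant shift. Every letter moves 17 places later in the alphabet, wrapping around z→a.
Undoing it on grljv: g−17=p, r−17=a, l−17=u, j−17=s, v−17=e.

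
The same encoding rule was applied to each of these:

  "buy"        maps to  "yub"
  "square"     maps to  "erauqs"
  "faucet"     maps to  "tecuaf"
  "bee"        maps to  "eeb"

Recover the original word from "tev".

vet

The output letters match the input read backwards: buy reversed is yub. The word is simply reversed.
Decoding tev: then reverse → vet.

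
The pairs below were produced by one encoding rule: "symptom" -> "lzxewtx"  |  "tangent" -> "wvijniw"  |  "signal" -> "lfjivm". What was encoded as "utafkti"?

horizon

Treating letters as 0–25, the rule is x ↦ 11x + 21 (mod 26).
Undoing it on utafkti: u(20)→19·(20−21)≡7=h; t(19)→19·(19−21)≡14=o; a(0)→19·(0−21)≡17=r; f(5)→19·(5−21)≡8=i; k(10)→19·(10−21)≡25=z; t(19)→19·(19−21)≡14=o; i(8)→19·(8−21)≡13=n (all mod 26).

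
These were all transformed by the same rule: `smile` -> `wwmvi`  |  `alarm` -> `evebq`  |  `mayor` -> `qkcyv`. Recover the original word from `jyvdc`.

It's a Vigenère-style cipher with numeric key [4,10]: position i shifts by key[i mod 2].
Reversing it on jyvdc: j−4=f, y−10=o, v−4=r, d−10=t, c−4=y.

forty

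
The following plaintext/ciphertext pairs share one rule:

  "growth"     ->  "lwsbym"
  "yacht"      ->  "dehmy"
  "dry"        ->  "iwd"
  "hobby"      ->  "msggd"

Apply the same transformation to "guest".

The shift depends on letter class: consonant g→l is +5, but vowel o→s is +4. Two shifts are in play — +4 for a/e/i/o/u, +5 for every other letter.
Applying it to guest: g(cons)+5=l, u(vowel)+4=y, e(vowel)+4=i, s(cons)+5=x, t(cons)+5=y.

lyixy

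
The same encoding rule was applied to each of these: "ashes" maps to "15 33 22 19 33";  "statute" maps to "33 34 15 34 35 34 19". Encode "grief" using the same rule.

a is letter #1 and maps to 15: an offset of 14. Letters become their 1-based position plus 14 (so a→15, b→16, …).
On grief: g=7→21, r=18→32, i=9→23, e=5→19, f=6→20.

21 32 23 19 20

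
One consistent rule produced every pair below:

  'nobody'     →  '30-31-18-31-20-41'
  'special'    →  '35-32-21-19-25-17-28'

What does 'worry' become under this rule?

n is letter #14 and maps to 30: an offset of 16. Each letter is replaced by its alphabet position (a=1..z=26) + 16.
On worry: w=23→39, o=15→31, r=18→34, r=18→34, y=25→41.

39-31-34-34-41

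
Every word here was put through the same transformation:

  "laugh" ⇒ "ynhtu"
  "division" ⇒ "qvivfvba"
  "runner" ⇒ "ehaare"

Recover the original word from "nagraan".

antenna

Compare letters: l→y is +13, a→n is +13, u→h is +13 — a constant shift. This is a Caesar cipher with shift 13.
Decoding nagraan: n−13=a, a−13=n, g−13=t, r−13=e, a−13=n, a−13=n, n−13=a.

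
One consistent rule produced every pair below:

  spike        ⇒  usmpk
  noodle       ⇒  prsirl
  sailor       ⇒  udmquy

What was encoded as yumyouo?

In spike: s→u is +2, p→s is +3, i→m is +4, k→p is +5 — the shift increases by 1 each position. Letter i (0-indexed) is shifted by i+2, so successive shifts are 2, 3, 4, ….
Reversing it on yumyouo: y−2=w, u−3=r, m−4=i, y−5=t, o−6=i, u−7=n, o−8=g.

writing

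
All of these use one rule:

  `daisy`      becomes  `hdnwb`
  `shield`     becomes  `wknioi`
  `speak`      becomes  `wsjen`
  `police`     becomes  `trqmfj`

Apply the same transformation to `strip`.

wwwms

Shifts by position in daisy: pos 0: d→h (+4), pos 1: a→d (+3), pos 2: i→n (+5), pos 3: s→w (+4), pos 4: y→b (+3) — repeating every 3. A repeating key of period 3 is used — shifts +4, +3, +5 over and over.
For strip: s+4=w, t+3=w, r+5=w, i+4=m, p+3=s.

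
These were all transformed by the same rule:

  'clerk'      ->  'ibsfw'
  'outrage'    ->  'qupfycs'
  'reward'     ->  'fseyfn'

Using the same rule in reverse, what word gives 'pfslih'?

trench

c(2)→i(8) and l(11)→b(1) fit y≡5x+24 (mod 26); the inverse of 5 mod 26 is 21. Treating letters as 0–25, the rule is x ↦ 5x + 24 (mod 26).
Reversing it on pfslih: p(15)→21·(15−24)≡19=t; f(5)→21·(5−24)≡17=r; s(18)→21·(18−24)≡4=e; l(11)→21·(11−24)≡13=n; i(8)→21·(8−24)≡2=c; h(7)→21·(7−24)≡7=h (all mod 26).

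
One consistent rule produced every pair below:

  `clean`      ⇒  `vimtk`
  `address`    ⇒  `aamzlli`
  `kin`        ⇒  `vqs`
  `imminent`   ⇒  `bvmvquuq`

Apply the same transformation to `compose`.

Read the word backwards and shift each letter +8.
Applying it to compose: reverse → esopmoc; then shift: e+8=m, s+8=a, o+8=w, p+8=x, m+8=u, o+8=w, c+8=k.

mawxuwk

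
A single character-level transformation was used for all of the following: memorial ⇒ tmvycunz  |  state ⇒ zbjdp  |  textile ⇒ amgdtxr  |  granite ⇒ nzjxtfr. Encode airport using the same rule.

hqazzdg

Each letter shifts forward by (position + 7), i.e. 7, 8, 9, … — the shift grows by one for each successive letter.
Applying it to airport: a+7=h, i+8=q, r+9=a, p+10=z, o+11=z, r+12=d, t+13=g.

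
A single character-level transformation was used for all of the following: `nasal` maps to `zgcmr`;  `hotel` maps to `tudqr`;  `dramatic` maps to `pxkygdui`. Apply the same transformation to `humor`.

Shifts by position in nasal: pos 0: n→z (+12), pos 1: a→g (+6), pos 2: s→c (+10), pos 3: a→m (+12), pos 4: l→r (+6) — repeating every 3. It's a Vigenère-style cipher with numeric key [12,6,10]: position i shifts by key[i mod 3].
For humor: h+12=t, u+6=a, m+10=w, o+12=a, r+6=x.

tawax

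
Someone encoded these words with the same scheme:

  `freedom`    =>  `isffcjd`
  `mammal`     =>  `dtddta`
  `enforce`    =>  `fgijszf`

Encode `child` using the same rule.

f(5)→i(8) and r(17)→s(18) fit y≡3x+19 (mod 26); the inverse of 3 mod 26 is 9. Each letter's alphabet position (a=0..z=25) is mapped through 3·x+19 mod 26 — an affine cipher.
On child: c(2)→3·2+19≡25=z; h(7)→3·7+19≡14=o; i(8)→3·8+19≡17=r; l(11)→3·11+19≡0=a; d(3)→3·3+19≡2=c (all mod 26).

zorac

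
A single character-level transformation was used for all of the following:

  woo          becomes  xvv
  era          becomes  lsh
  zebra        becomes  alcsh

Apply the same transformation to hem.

The shift depends on letter class: consonant w→x is +1, but vowel o→v is +7. The rule splits by letter class: vowels +7, consonants +1.
Applying it to hem: h(cons)+1=i, e(vowel)+7=l, m(cons)+1=n.

iln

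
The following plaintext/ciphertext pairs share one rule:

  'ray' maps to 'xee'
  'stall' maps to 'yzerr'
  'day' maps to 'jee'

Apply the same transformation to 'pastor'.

The shift depends on letter class: consonant r→x is +6, but vowel a→e is +4. The rule splits by letter class: vowels +4, consonants +6.
Applying it to pastor: p(cons)+6=v, a(vowel)+4=e, s(cons)+6=y, t(cons)+6=z, o(vowel)+4=s, r(cons)+6=x.

veyzsx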